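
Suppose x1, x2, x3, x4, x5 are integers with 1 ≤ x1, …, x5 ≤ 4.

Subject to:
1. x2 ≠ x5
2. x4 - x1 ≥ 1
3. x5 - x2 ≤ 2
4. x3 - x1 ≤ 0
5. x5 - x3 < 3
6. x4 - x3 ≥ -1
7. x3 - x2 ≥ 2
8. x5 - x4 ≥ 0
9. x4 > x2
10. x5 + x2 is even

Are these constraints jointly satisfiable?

Constraints 2, 3, 4, 7, and 8 give x2 − x5 ≥ -2, x5 − x4 ≥ 0, x4 − x1 ≥ 1, x1 − x3 ≥ 0, x3 − x2 ≥ 2.
Adding all 5 inequalities: the left sides telescope to 0, and the right sides sum to (-2) + 0 + 1 + 0 + 2 = 1. So 0 ≥ 1, which is false.

Unsatisfiable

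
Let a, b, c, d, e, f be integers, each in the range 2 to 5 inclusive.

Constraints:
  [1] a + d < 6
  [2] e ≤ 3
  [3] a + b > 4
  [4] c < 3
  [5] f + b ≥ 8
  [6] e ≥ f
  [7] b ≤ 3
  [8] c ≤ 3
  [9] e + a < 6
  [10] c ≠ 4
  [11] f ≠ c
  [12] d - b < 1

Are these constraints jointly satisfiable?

From constraints 2 and 6: f ≤ e ≤ 3. From constraint 7: b ≤ 3. Hence f + b ≤ 6. But constraint 5 requires f + b ≥ 8, and 8 > 6. Contradiction.

Unsatisfiable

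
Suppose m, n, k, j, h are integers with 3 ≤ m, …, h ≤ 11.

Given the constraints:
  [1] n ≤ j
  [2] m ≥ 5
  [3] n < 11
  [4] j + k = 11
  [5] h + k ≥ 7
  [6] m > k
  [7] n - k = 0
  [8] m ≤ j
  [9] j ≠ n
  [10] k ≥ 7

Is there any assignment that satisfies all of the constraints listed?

From constraints 2 and 8: j ≥ m ≥ 5. From constraint 10: k ≥ 7. Hence j + k ≥ 12. But constraint 4 requires j + k = 11, and 11 < 12. Contradiction.

Unsatisfiable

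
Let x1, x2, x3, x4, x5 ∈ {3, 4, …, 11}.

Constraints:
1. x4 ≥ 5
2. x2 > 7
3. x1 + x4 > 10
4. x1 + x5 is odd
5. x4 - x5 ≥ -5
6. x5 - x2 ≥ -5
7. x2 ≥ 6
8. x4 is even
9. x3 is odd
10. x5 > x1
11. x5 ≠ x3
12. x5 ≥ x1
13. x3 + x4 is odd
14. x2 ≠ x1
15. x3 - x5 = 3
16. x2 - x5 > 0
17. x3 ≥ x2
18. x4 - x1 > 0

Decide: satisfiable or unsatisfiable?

Setting (x1, x2, x3, x4, x5) = (5, 11, 11, 6, 8) satisfies everything: constraint 3: x1 + x4 = 11; constraint 5: x4 - x5 = -2; constraint 6: x5 - x2 = -3, and the others follow.

Satisfiable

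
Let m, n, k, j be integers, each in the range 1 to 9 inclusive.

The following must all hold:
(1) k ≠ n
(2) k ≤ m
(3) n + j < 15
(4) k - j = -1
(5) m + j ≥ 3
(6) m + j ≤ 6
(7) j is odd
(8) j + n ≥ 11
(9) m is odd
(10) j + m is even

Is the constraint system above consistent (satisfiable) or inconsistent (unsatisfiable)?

Satisfiable

Take m = 3, n = 9, k = 2, j = 3. Then constraint 3: n + j = 12; constraint 4: k - j = -1; constraint 5: m + j = 6, and every other listed constraint is also met.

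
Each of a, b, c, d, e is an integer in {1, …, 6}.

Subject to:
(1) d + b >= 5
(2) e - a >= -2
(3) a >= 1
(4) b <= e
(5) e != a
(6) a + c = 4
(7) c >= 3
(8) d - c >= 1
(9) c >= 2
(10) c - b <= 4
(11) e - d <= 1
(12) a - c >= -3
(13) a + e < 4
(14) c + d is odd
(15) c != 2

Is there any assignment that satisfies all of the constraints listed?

Satisfiable

Take a = 1, b = 1, c = 3, d = 4, e = 2. Then constraint 1: d + b = 5; constraint 2: e - a = 1, and every other listed constraint is also met.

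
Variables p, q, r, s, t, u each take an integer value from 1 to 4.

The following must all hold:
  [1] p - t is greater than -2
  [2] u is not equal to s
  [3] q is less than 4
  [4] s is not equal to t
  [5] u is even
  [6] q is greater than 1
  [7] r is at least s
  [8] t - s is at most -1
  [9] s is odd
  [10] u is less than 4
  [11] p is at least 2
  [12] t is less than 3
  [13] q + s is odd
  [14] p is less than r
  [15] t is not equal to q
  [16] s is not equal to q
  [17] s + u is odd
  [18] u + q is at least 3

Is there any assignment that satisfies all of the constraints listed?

One satisfying assignment is p = 2, q = 2, r = 3, s = 3, t = 1, u = 2.
For the less obvious constraints — constraint 1: p - t = 1; constraint 8: t - s = -2; constraint 18: u + q = 4 — and the others hold by inspection.

Satisfiable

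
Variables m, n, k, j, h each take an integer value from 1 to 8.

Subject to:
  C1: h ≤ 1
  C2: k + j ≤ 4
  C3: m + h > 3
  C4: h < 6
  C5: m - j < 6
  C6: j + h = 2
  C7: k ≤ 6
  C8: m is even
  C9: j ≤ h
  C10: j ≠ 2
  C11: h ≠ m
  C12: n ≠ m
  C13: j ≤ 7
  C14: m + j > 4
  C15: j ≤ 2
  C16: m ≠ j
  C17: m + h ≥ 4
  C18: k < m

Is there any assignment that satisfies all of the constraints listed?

Take m = 4, n = 3, k = 1, j = 1, h = 1. Then constraint 2: k + j = 2; constraint 3: m + h = 5, and every other listed constraint is also met.

Satisfiable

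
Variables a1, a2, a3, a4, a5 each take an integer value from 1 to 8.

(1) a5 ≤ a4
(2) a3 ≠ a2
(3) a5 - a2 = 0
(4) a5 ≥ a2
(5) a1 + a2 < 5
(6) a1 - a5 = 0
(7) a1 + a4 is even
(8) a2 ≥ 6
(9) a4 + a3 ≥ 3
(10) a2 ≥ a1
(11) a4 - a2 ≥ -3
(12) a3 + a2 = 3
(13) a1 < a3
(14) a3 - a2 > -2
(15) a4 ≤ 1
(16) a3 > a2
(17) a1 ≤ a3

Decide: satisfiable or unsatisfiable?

Unsatisfiable

From constraints 4 and 8: a5 ≥ a2 and a2 ≥ 6, so a5 ≥ 6. From constraints 1 and 15: a5 ≤ a4 and a4 ≤ 1, so a5 ≤ 1. But 1 < 6, so no value of a5 works.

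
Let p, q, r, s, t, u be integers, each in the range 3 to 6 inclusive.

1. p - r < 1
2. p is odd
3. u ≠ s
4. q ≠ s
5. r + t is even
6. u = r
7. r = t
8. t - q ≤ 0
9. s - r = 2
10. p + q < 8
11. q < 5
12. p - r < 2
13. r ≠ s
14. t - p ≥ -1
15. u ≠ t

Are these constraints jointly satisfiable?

Unsatisfiable

From constraints 6 and 7, u = r = t, so u = t. But constraint 15 says u ≠ t. Contradiction.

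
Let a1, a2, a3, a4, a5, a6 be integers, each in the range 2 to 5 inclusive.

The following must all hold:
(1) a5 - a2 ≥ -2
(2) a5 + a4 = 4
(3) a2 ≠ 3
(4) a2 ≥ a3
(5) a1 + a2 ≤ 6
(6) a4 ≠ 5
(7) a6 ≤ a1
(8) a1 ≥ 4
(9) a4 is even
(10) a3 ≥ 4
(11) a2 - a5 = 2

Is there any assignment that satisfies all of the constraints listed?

Unsatisfiable

From constraint 8: a1 ≥ 4. From constraints 4 and 10: a2 ≥ a3 ≥ 4. Hence a1 + a2 ≥ 8. But constraint 5 requires a1 + a2 ≤ 6, and 6 < 8. Contradiction.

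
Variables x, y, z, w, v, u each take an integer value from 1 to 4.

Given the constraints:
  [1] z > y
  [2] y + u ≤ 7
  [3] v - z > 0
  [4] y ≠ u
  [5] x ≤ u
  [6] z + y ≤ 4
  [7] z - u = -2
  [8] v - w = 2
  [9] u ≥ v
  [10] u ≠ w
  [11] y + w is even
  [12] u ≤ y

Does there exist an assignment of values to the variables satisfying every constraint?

Unsatisfiable

Constraints 1, 3, 9, and 12 give y < z, z < v, v ≤ u, u ≤ y. Chaining: y < z < v ≤ u ≤ y, which forces y < y — impossible.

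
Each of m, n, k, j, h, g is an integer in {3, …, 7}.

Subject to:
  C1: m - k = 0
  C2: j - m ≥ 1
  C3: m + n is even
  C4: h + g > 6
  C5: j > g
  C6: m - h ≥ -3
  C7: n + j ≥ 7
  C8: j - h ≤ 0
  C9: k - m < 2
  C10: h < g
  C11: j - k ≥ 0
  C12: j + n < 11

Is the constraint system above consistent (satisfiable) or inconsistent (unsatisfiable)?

Unsatisfiable

Constraints 5, 8, and 10 give j ≤ h, h < g, g < j. Chaining: j ≤ h < g < j, which forces j < j — impossible.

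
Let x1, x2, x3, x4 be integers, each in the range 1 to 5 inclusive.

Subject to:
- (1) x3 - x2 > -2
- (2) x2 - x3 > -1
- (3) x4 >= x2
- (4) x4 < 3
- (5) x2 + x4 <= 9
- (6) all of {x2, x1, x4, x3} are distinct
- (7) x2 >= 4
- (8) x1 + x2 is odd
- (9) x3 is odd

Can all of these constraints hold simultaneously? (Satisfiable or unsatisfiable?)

From constraints 3 and 7: x4 ≥ x2 and x2 ≥ 4, so x4 ≥ 4. From constraint 4: x4 ≤ 2. But 2 < 4, so no value of x4 works.

Unsatisfiable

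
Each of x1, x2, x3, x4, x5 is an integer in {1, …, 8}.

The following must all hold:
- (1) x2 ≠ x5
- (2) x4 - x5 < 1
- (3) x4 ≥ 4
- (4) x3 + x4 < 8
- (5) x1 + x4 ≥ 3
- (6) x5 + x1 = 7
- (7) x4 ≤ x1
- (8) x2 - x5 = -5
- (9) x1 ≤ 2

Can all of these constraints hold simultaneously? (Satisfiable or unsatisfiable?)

Unsatisfiable

From constraint 3: x4 ≥ 4. From constraints 7 and 9: x4 ≤ x1 and x1 ≤ 2, so x4 ≤ 2. But 2 < 4, so no value of x4 works.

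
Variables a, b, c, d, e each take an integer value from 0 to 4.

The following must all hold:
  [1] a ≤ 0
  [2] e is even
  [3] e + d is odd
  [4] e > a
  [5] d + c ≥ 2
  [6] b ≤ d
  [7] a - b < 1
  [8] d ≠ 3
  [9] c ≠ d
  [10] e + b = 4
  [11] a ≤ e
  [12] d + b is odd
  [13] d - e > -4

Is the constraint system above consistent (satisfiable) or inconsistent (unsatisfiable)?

Take a = 0, b = 0, c = 4, d = 1, e = 4. Then constraint 5: d + c = 5; constraint 7: a - b = 0, and every other listed constraint is also met.

Satisfiable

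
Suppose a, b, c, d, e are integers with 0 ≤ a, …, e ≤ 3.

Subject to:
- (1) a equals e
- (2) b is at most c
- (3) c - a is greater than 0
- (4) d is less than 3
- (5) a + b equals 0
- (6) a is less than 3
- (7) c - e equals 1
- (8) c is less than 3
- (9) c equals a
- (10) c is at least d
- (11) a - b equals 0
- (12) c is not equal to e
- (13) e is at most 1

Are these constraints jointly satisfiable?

From constraints 1 and 9, c = a = e, so c = e. But constraint 12 says c ≠ e. Contradiction.

Unsatisfiable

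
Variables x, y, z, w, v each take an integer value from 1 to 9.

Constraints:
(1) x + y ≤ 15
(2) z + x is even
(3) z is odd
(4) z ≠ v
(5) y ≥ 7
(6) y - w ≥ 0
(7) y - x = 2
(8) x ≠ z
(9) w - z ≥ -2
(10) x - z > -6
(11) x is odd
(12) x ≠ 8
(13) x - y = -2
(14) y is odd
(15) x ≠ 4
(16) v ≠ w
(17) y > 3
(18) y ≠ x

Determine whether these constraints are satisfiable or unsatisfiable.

Satisfiable

One satisfying assignment is x = 5, y = 7, z = 9, w = 7, v = 1.
For the less obvious constraints — constraint 1: x + y = 12; constraint 6: y - w = 0 — and the others hold by inspection.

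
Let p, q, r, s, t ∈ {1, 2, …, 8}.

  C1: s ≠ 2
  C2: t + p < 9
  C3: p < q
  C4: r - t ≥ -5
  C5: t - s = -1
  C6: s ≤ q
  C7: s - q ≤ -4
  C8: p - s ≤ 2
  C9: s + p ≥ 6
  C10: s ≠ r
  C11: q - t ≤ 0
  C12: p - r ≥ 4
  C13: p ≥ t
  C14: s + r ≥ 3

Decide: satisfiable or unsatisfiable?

Unsatisfiable

Constraints 4, 7, 8, 11, and 12 give s − p ≥ -2, p − r ≥ 4, r − t ≥ -5, t − q ≥ 0, q − s ≥ 4.
Adding all 5 inequalities: the left sides telescope to 0, and the right sides sum to (-2) + 4 + (-5) + 0 + 4 = 1. So 0 ≥ 1, which is false.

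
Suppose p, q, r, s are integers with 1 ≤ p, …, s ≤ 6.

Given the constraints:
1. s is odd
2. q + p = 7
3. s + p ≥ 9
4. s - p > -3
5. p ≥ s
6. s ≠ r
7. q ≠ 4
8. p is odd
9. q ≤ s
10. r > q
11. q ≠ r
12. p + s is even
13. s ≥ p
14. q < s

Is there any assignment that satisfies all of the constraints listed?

Satisfiable

Setting (p, q, r, s) = (5, 2, 6, 5) satisfies everything: constraint 2: q + p = 7; constraint 3: s + p = 10, and the others follow.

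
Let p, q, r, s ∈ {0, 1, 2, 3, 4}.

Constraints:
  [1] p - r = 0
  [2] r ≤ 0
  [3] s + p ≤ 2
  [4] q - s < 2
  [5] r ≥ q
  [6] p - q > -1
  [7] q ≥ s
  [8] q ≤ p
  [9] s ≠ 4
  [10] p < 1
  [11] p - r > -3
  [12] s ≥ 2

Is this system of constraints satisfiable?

Unsatisfiable

From constraints 7 and 12: q ≥ s and s ≥ 2, so q ≥ 2. From constraints 2 and 5: q ≤ r and r ≤ 0, so q ≤ 0. But 0 < 2, so no value of q works.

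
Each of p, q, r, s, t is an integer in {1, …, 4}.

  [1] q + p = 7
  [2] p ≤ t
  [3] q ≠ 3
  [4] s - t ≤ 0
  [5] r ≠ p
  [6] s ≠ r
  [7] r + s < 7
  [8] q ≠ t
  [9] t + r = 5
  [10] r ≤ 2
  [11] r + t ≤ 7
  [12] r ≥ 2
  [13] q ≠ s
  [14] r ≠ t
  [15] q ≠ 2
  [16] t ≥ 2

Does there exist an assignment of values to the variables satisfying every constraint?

The assignment p = 3, q = 4, r = 2, s = 3, t = 3 works:
  constraint 1 holds since q + p = 7.
  constraint 4 holds since s - t = 0.
The rest check out directly.

Satisfiable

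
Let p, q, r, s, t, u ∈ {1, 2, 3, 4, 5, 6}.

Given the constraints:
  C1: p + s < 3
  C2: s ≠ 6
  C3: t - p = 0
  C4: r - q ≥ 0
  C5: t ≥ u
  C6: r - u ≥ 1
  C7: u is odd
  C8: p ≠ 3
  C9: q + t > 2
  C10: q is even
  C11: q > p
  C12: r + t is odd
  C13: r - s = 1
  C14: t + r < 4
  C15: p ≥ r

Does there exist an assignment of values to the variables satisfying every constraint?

Unsatisfiable

Constraints 4, 11, and 15 give r ≤ p, p < q, q ≤ r. Chaining: r ≤ p < q ≤ r, which forces r < r — impossible.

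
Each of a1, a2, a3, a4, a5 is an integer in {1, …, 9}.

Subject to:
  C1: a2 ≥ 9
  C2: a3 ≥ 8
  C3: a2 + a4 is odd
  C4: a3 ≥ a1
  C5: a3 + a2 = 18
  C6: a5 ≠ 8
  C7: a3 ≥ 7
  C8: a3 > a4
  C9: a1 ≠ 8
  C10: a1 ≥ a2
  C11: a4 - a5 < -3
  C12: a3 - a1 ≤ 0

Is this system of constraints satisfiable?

One satisfying assignment is a1 = 9, a2 = 9, a3 = 9, a4 = 2, a5 = 6.
For the less obvious constraints — constraint 5: a3 + a2 = 18; constraint 11: a4 - a5 = -4; constraint 12: a3 - a1 = 0 — and the others hold by inspection.

Satisfiable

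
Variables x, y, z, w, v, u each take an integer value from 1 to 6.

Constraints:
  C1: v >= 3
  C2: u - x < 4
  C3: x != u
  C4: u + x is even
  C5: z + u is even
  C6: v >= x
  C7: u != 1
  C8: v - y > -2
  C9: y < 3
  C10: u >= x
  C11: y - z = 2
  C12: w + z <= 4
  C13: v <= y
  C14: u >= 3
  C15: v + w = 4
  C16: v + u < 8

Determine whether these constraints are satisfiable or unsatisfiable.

Unsatisfiable

From constraints 1 and 13: y ≥ v and v ≥ 3, so y ≥ 3. From constraint 9: y ≤ 2. But 2 < 3, so no value of y works.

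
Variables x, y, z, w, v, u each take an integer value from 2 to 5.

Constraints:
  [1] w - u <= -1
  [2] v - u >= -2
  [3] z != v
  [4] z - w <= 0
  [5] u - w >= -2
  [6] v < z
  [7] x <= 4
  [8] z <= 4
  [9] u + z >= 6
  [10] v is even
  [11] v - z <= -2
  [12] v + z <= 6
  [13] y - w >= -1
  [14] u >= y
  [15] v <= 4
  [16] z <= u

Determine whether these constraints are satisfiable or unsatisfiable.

Unsatisfiable

Constraints 1, 2, 4, and 11 give z − v ≥ 2, v − u ≥ -2, u − w ≥ 1, w − z ≥ 0.
Adding all 4 inequalities: the left sides telescope to 0, and the right sides sum to 2 + (-2) + 1 + 0 = 1. So 0 ≥ 1, which is false.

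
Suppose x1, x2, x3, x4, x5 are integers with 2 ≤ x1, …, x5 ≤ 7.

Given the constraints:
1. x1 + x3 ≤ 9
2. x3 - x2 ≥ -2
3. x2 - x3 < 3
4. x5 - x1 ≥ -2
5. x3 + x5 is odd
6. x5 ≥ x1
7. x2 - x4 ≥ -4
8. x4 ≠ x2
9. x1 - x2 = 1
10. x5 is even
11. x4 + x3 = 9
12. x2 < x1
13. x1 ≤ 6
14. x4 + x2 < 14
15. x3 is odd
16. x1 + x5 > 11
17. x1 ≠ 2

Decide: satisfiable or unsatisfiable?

Setting (x1, x2, x3, x4, x5) = (6, 5, 3, 6, 6) satisfies everything: constraint 1: x1 + x3 = 9; constraint 2: x3 - x2 = -2, and the others follow.

Satisfiable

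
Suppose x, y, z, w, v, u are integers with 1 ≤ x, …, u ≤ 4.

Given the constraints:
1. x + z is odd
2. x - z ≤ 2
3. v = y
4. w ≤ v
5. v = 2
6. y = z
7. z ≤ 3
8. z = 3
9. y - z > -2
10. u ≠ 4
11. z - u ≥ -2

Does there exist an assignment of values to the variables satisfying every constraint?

Constraint 5 fixes v = 2 and constraint 8 fixes z = 3. Constraints 3 and 6 give v = y = z, so v = z. But 2 ≠ 3 — contradiction.

Unsatisfiable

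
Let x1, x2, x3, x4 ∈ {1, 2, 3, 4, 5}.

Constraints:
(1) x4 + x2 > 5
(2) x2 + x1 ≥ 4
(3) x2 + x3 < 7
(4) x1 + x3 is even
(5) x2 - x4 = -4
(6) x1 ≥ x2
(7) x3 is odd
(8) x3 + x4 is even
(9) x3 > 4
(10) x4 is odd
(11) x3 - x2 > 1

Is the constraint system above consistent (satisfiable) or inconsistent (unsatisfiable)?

Satisfiable

Take x1 = 5, x2 = 1, x3 = 5, x4 = 5. Then constraint 1: x4 + x2 = 6; constraint 2: x2 + x1 = 6, and every other listed constraint is also met.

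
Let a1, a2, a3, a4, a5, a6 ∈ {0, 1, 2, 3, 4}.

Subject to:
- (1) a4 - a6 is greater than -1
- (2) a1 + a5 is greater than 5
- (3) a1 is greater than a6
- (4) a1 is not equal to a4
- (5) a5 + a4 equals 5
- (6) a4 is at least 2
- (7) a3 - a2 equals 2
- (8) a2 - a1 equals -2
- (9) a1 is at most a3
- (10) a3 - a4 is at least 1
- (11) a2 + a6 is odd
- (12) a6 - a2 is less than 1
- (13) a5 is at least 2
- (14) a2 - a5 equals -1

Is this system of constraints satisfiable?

The assignment a1 = 4, a2 = 2, a3 = 4, a4 = 2, a5 = 3, a6 = 1 works:
  constraint 1 holds since a4 - a6 = 1.
  constraint 2 holds since a1 + a5 = 7.
The rest check out directly.

Satisfiable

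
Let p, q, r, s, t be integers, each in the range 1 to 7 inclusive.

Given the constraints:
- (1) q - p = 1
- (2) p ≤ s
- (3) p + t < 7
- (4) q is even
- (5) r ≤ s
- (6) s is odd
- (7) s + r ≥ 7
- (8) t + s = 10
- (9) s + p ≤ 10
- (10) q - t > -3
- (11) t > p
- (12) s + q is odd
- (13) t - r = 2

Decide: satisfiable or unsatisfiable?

Satisfiable

One satisfying assignment is p = 1, q = 2, r = 1, s = 7, t = 3.
For the less obvious constraints — constraint 1: q - p = 1; constraint 3: p + t = 4; constraint 7: s + r = 8 — and the others hold by inspection.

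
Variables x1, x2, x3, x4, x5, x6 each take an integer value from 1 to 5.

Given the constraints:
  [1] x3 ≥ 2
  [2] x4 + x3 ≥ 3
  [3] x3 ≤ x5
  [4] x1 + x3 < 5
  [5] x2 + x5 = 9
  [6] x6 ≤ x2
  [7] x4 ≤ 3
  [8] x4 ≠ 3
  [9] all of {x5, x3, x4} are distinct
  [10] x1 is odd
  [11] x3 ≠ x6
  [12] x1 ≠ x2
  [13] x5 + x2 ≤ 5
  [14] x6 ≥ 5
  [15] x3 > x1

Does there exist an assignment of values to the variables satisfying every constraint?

From constraints 1 and 3: x5 ≥ x3 ≥ 2. From constraints 6 and 14: x2 ≥ x6 ≥ 5. Hence x5 + x2 ≥ 7. But constraint 13 requires x5 + x2 ≤ 5, and 5 < 7. Contradiction.

Unsatisfiable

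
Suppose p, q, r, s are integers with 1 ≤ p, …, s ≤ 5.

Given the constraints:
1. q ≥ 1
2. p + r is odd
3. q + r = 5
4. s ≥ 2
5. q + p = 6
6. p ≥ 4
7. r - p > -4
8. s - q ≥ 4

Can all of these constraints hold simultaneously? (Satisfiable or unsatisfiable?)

Satisfiable

Setting (p, q, r, s) = (5, 1, 4, 5) satisfies everything: constraint 3: q + r = 5; constraint 5: q + p = 6, and the others follow.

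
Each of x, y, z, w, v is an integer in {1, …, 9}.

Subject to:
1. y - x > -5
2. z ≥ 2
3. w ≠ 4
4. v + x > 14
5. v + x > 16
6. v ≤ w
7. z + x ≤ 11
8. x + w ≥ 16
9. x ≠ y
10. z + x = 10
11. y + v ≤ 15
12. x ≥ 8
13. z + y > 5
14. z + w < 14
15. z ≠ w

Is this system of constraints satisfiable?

Try x = 8, y = 5, z = 2, w = 9, v = 9.
Check constraint 1: y - x = -3; constraint 4: v + x = 17; constraint 5: v + x = 17. The remaining constraints are straightforward to verify.

Satisfiable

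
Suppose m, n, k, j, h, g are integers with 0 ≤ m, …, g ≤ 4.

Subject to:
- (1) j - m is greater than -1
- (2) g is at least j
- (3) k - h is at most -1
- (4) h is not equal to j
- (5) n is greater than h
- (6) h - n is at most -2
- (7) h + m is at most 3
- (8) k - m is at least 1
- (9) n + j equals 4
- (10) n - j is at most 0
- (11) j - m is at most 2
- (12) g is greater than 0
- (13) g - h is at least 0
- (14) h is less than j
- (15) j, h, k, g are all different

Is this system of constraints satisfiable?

Unsatisfiable

Constraints 3, 6, 8, 10, and 11 give k − m ≥ 1, m − j ≥ -2, j − n ≥ 0, n − h ≥ 2, h − k ≥ 1.
Adding all 5 inequalities: the left sides telescope to 0, and the right sides sum to 1 + (-2) + 0 + 2 + 1 = 2. So 0 ≥ 2, which is false.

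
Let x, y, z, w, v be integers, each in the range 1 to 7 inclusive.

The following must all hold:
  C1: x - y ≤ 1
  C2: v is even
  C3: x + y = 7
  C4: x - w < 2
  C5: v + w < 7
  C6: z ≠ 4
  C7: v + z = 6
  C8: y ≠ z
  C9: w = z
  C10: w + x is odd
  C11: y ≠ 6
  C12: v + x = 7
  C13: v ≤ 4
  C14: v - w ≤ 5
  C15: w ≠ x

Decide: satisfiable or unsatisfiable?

The assignment x = 3, y = 4, z = 2, w = 2, v = 4 works:
  constraint 1 holds since x - y = -1.
  constraint 3 holds since x + y = 7.
The rest check out directly.

Satisfiable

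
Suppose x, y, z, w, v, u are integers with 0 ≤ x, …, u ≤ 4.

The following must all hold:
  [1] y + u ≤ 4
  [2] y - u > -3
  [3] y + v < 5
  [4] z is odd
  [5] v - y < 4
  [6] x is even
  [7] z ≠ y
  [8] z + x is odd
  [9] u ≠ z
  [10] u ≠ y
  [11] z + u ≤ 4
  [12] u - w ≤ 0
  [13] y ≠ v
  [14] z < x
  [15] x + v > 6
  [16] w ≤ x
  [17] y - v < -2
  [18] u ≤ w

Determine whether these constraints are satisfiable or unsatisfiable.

Take x = 4, y = 0, z = 1, w = 4, v = 3, u = 2. Then constraint 1: y + u = 2; constraint 2: y - u = -2; constraint 3: y + v = 3, and every other listed constraint is also met.

Satisfiable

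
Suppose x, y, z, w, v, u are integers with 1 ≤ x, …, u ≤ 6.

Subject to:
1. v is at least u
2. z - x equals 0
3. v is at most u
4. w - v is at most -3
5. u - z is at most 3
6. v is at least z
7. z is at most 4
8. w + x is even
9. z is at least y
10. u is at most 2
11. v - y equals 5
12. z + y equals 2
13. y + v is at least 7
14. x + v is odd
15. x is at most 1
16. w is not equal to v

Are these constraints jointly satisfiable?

From constraints 7 and 9: y ≤ z ≤ 4. From constraints 3 and 10: v ≤ u ≤ 2. Hence y + v ≤ 6. But constraint 13 requires y + v ≥ 7, and 7 > 6. Contradiction.

Unsatisfiable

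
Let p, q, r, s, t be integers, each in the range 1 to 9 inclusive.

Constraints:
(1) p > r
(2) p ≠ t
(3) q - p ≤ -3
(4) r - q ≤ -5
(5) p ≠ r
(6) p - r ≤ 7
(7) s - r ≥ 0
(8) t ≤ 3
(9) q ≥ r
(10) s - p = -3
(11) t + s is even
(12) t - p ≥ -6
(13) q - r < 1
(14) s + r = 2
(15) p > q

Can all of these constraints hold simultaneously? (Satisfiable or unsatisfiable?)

Constraints 3, 4, and 6 give p − q ≥ 3, q − r ≥ 5, r − p ≥ -7.
Adding all 3 inequalities: the left sides telescope to 0, and the right sides sum to 3 + 5 + (-7) = 1. So 0 ≥ 1, which is false.

Unsatisfiable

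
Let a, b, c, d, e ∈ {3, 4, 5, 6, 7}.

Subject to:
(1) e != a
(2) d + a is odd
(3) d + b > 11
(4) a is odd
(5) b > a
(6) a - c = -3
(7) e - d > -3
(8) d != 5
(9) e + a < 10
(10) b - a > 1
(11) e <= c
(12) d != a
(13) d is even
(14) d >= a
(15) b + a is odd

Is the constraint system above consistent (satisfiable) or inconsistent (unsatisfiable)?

Satisfiable

One satisfying assignment is a = 3, b = 6, c = 6, d = 6, e = 6.
For the less obvious constraints — constraint 3: d + b = 12; constraint 6: a - c = -3 — and the others hold by inspection.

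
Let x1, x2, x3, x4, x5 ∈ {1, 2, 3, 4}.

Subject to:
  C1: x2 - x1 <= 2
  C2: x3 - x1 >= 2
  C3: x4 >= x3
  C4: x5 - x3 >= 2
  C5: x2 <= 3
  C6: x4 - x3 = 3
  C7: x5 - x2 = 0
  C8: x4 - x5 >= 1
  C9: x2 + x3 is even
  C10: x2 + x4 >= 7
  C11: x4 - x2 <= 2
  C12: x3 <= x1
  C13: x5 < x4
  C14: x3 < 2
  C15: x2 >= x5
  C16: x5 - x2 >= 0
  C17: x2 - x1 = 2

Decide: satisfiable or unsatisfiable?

Constraints 1, 2, 4, 8, and 11 give x3 − x1 ≥ 2, x1 − x2 ≥ -2, x2 − x4 ≥ -2, x4 − x5 ≥ 1, x5 − x3 ≥ 2.
Adding all 5 inequalities: the left sides telescope to 0, and the right sides sum to 2 + (-2) + (-2) + 1 + 2 = 1. So 0 ≥ 1, which is false.

Unsatisfiable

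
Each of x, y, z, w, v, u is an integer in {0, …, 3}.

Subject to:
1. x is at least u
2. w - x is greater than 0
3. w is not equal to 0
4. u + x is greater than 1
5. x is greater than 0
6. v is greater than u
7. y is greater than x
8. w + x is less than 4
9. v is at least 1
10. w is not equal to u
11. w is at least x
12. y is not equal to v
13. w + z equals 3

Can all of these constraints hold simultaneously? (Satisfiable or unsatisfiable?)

One satisfying assignment is x = 1, y = 3, z = 1, w = 2, v = 2, u = 1.
For the less obvious constraints — constraint 2: w - x = 1; constraint 4: u + x = 2 — and the others hold by inspection.

Satisfiable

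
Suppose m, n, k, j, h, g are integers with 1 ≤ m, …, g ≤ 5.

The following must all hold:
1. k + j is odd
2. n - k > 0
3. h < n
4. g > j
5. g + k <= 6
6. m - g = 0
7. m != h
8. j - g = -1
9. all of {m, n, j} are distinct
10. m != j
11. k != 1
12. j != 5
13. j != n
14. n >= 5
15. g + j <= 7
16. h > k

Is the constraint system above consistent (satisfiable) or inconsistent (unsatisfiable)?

The assignment m = 4, n = 5, k = 2, j = 3, h = 3, g = 4 works:
  constraint 2 holds since n - k = 3.
  constraint 5 holds since g + k = 6.
  constraint 6 holds since m - g = 0.
The rest check out directly.

Satisfiable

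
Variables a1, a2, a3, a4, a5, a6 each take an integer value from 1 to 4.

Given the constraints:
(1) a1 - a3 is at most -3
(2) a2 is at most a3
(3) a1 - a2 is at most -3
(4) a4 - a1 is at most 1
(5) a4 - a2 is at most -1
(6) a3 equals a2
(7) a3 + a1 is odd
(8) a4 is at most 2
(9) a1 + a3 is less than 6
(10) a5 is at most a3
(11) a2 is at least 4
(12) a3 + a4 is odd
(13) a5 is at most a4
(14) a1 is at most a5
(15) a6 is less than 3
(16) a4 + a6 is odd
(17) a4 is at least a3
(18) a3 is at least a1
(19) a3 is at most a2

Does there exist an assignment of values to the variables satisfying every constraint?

Unsatisfiable

From constraints 2 and 11: a3 ≥ a2 and a2 ≥ 4, so a3 ≥ 4. From constraints 8 and 17: a3 ≤ a4 and a4 ≤ 2, so a3 ≤ 2. But 2 < 4, so no value of a3 works.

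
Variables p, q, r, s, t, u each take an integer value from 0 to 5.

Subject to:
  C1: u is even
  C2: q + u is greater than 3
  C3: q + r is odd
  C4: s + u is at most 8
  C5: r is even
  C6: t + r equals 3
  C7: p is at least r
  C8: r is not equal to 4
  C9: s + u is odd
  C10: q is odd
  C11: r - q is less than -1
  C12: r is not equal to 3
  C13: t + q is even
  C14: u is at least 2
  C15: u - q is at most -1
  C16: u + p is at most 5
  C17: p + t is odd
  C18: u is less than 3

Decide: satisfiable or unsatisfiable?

Satisfiable

Try p = 0, q = 3, r = 0, s = 5, t = 3, u = 2.
Check constraint 2: q + u = 5; constraint 4: s + u = 7. The remaining constraints are straightforward to verify.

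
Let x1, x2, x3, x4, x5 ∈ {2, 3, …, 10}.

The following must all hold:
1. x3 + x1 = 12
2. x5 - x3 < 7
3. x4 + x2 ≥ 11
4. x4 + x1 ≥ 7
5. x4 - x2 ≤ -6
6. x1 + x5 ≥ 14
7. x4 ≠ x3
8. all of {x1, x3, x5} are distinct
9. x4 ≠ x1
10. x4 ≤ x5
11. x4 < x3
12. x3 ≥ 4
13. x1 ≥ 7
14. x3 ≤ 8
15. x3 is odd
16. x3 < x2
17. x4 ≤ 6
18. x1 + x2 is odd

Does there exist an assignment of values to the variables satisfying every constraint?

One satisfying assignment is x1 = 7, x2 = 10, x3 = 5, x4 = 3, x5 = 9.
For the less obvious constraints — constraint 1: x3 + x1 = 12; constraint 2: x5 - x3 = 4 — and the others hold by inspection.

Satisfiable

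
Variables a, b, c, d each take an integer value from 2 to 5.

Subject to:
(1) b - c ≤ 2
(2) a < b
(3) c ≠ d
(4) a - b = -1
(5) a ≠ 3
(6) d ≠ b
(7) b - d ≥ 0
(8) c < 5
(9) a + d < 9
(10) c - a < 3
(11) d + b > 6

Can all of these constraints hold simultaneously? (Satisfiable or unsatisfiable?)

One satisfying assignment is a = 4, b = 5, c = 4, d = 2.
For the less obvious constraints — constraint 1: b - c = 1; constraint 4: a - b = -1 — and the others hold by inspection.

Satisfiable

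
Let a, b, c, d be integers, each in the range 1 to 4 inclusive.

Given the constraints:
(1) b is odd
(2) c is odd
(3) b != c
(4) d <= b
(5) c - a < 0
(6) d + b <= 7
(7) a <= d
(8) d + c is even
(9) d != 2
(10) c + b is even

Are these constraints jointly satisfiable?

Satisfiable

Try a = 3, b = 3, c = 1, d = 3.
Check constraint 5: c - a = -2; constraint 6: d + b = 6. The remaining constraints are straightforward to verify.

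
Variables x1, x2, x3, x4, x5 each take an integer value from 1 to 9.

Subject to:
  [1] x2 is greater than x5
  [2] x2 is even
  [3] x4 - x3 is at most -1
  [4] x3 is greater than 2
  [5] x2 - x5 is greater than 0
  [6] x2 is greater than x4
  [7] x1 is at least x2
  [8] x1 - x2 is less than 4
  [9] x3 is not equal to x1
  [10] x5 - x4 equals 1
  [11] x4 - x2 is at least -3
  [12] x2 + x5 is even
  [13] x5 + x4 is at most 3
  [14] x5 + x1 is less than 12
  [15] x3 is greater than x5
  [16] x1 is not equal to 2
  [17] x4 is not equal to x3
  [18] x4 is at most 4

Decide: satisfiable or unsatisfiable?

Satisfiable

One satisfying assignment is x1 = 7, x2 = 4, x3 = 3, x4 = 1, x5 = 2.
For the less obvious constraints — constraint 3: x4 - x3 = -2; constraint 5: x2 - x5 = 2; constraint 8: x1 - x2 = 3 — and the others hold by inspection.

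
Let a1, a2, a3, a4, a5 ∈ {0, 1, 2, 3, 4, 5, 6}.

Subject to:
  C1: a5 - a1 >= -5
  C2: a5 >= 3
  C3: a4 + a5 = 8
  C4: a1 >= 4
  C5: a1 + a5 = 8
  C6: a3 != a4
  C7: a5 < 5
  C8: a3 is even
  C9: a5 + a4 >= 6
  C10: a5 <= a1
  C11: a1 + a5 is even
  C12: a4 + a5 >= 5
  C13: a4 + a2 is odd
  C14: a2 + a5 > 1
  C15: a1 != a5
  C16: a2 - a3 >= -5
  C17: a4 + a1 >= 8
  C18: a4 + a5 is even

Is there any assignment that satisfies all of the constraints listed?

Satisfiable

The assignment a1 = 5, a2 = 0, a3 = 4, a4 = 5, a5 = 3 works:
  constraint 1 holds since a5 - a1 = -2.
  constraint 3 holds since a4 + a5 = 8.
  constraint 5 holds since a1 + a5 = 8.
The rest check out directly.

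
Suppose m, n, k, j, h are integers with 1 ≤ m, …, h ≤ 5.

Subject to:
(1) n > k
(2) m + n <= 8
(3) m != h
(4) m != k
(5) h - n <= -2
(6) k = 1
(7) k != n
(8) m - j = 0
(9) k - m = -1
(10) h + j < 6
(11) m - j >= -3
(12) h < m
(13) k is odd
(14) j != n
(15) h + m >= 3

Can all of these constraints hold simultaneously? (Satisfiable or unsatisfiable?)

Setting (m, n, k, j, h) = (2, 3, 1, 2, 1) satisfies everything: constraint 2: m + n = 5; constraint 5: h - n = -2; constraint 8: m - j = 0, and the others follow.

Satisfiable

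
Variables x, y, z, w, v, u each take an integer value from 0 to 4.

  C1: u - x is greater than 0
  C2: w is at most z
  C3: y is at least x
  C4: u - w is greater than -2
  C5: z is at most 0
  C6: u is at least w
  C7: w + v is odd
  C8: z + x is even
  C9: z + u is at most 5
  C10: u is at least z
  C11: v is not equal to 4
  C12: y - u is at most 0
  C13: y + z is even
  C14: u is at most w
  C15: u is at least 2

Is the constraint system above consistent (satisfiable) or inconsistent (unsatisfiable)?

Unsatisfiable

From constraints 14 and 15: w ≥ u and u ≥ 2, so w ≥ 2. From constraints 2 and 5: w ≤ z and z ≤ 0, so w ≤ 0. But 0 < 2, so no value of w works.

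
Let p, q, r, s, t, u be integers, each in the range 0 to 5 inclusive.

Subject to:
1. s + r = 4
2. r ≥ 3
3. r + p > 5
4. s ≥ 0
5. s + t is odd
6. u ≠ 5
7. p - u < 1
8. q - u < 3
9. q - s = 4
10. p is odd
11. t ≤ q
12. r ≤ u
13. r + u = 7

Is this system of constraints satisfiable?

Setting (p, q, r, s, t, u) = (3, 5, 3, 1, 2, 4) satisfies everything: constraint 1: s + r = 4; constraint 3: r + p = 6, and the others follow.

Satisfiable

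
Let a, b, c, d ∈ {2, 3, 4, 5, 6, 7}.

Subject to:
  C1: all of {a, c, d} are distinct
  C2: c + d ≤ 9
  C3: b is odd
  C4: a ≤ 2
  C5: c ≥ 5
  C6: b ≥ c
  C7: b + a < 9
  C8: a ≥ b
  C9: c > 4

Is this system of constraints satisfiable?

Unsatisfiable

From constraints 5 and 6: b ≥ c and c ≥ 5, so b ≥ 5. From constraints 4 and 8: b ≤ a and a ≤ 2, so b ≤ 2. But 2 < 5, so no value of b works.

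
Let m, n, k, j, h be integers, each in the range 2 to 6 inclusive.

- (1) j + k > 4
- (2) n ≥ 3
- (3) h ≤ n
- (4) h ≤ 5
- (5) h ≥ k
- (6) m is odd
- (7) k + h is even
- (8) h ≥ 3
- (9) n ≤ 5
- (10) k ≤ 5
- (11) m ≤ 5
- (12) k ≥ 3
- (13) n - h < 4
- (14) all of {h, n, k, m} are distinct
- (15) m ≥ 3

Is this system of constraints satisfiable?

Constraints 2, 4, 8, 9, 10, 11, 12, and 15 confine each of h, n, k, m to the 3 values {3, …, 5}.
Constraint 14 requires all 4 of them to be distinct, but only 3 values are available — impossible by the pigeonhole principle.

Unsatisfiable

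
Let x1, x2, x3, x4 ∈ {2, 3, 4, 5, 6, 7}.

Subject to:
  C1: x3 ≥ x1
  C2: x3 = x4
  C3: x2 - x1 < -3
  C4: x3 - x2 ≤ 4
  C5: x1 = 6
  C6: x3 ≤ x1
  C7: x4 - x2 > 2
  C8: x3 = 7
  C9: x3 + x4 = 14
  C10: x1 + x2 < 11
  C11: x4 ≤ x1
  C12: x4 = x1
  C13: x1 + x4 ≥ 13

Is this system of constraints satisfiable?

Unsatisfiable

Constraint 8 fixes x3 = 7 and constraint 5 fixes x1 = 6. Constraints 2 and 12 give x3 = x4 = x1, so x3 = x1. But 7 ≠ 6 — contradiction.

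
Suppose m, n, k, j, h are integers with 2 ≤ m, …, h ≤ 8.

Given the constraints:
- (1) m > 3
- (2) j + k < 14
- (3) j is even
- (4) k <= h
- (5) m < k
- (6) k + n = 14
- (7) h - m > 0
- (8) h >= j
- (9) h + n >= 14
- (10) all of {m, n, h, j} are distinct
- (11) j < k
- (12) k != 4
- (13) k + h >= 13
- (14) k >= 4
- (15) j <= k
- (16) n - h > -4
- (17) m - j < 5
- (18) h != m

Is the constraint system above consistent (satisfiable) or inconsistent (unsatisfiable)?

Setting (m, n, k, j, h) = (6, 7, 7, 4, 8) satisfies everything: constraint 2: j + k = 11; constraint 6: k + n = 14; constraint 7: h - m = 2, and the others follow.

Satisfiable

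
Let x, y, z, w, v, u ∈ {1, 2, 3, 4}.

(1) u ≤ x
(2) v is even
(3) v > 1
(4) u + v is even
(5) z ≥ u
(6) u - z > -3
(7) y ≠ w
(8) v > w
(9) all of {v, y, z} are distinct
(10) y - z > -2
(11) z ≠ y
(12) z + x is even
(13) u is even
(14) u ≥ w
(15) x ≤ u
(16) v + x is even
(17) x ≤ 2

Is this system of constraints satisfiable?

The assignment x = 2, y = 3, z = 2, w = 2, v = 4, u = 2 works:
  constraint 6 holds since u - z = 0.
  constraint 9 holds since values 4, 3, 2 are distinct.
  constraint 10 holds since y - z = 1.
The rest check out directly.

Satisfiable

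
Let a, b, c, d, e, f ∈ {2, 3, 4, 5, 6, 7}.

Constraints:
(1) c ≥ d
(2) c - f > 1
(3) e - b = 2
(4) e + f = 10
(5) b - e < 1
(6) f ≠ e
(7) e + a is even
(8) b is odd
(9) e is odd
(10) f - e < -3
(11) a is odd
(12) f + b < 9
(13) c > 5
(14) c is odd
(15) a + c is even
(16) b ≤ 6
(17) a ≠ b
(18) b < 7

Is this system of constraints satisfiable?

The assignment a = 7, b = 5, c = 7, d = 2, e = 7, f = 3 works:
  constraint 2 holds since c - f = 4.
  constraint 3 holds since e - b = 2.
  constraint 4 holds since e + f = 10.
The rest check out directly.

Satisfiable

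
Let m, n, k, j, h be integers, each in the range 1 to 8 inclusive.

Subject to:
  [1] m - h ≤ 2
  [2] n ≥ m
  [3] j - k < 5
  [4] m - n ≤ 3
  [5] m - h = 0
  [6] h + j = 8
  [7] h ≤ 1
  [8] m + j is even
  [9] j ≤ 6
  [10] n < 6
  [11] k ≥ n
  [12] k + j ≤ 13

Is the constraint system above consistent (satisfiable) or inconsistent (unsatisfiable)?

Unsatisfiable

From constraint 7: h ≤ 1. From constraint 9: j ≤ 6. Hence h + j ≤ 7. But constraint 6 requires h + j = 8, and 8 > 7. Contradiction.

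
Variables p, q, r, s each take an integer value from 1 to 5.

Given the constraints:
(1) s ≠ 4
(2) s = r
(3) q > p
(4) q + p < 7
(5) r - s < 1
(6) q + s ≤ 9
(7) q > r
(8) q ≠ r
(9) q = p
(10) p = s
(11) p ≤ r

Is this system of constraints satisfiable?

Unsatisfiable

From constraints 2, 9, and 10, q = p = s = r, so q = r. But constraint 8 says q ≠ r. Contradiction.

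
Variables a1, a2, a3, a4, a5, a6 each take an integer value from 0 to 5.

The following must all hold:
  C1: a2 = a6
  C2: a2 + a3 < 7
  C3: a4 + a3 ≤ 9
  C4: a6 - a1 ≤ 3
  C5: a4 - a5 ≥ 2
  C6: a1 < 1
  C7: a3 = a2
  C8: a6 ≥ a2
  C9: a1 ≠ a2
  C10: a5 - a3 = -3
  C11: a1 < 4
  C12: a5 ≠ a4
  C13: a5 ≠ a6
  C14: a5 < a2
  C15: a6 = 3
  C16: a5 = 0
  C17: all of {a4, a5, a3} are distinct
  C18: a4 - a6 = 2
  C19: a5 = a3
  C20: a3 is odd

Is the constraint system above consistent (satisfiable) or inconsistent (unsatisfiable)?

Unsatisfiable

Constraint 16 fixes a5 = 0 and constraint 15 fixes a6 = 3. Constraints 1, 7, and 19 give a5 = a3 = a2 = a6, so a5 = a6. But 0 ≠ 3 — contradiction.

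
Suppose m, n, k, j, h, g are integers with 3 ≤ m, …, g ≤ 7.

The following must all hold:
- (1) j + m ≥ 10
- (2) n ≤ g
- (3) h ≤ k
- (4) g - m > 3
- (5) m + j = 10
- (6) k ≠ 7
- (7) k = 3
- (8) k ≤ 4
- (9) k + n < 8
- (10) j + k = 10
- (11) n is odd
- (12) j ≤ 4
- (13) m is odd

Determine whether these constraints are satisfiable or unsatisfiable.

Unsatisfiable

From constraint 12: j ≤ 4. From constraint 8: k ≤ 4. Hence j + k ≤ 8. But constraint 10 requires j + k = 10, and 10 > 8. Contradiction.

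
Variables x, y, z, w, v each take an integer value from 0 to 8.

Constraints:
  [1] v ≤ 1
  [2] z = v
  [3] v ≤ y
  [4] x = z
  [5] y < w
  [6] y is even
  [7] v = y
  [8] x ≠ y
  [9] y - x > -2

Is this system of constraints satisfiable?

Unsatisfiable

From constraints 2, 4, and 7, x = z = v = y, so x = y. But constraint 8 says x ≠ y. Contradiction.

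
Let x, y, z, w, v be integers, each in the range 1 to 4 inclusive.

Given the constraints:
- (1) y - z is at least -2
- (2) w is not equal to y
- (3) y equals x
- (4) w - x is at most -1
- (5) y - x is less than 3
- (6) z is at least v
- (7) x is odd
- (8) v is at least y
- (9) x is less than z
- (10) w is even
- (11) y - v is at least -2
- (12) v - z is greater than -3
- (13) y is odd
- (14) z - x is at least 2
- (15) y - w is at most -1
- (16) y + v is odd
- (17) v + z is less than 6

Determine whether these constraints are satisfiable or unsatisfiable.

Unsatisfiable

Constraints 1, 4, 14, and 15 give x − w ≥ 1, w − y ≥ 1, y − z ≥ -2, z − x ≥ 2.
Adding all 4 inequalities: the left sides telescope to 0, and the right sides sum to 1 + 1 + (-2) + 2 = 2. So 0 ≥ 2, which is false.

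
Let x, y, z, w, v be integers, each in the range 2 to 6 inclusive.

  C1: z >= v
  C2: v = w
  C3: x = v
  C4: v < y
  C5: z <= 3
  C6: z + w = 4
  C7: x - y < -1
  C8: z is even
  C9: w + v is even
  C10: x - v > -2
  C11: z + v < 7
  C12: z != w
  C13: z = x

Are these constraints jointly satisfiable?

Unsatisfiable

From constraints 2, 3, and 13, z = x = v = w, so z = w. But constraint 12 says z ≠ w. Contradiction.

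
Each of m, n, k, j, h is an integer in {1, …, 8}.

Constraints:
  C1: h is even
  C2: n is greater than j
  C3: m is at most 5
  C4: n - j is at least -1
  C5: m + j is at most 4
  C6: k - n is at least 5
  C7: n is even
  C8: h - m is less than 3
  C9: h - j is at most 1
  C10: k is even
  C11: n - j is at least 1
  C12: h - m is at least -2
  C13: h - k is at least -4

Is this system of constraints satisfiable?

Constraints 6, 9, 11, and 13 give j − h ≥ -1, h − k ≥ -4, k − n ≥ 5, n − j ≥ 1.
Adding all 4 inequalities: the left sides telescope to 0, and the right sides sum to (-1) + (-4) + 5 + 1 = 1. So 0 ≥ 1, which is false.

Unsatisfiable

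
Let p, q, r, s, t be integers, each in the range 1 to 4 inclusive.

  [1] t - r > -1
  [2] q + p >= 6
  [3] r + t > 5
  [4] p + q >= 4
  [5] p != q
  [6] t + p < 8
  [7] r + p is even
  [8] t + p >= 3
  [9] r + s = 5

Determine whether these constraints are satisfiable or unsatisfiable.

Satisfiable

Take p = 3, q = 4, r = 3, s = 2, t = 3. Then constraint 1: t - r = 0; constraint 2: q + p = 7; constraint 3: r + t = 6, and every other listed constraint is also met.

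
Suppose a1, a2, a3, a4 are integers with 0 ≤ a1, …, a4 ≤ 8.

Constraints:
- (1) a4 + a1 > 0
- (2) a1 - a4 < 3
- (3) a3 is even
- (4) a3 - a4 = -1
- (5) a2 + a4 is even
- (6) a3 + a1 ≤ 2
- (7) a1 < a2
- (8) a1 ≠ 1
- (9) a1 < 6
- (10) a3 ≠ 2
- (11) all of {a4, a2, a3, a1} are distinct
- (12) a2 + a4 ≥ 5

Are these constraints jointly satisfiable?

The assignment a1 = 2, a2 = 7, a3 = 0, a4 = 1 works:
  constraint 1 holds since a4 + a1 = 3.
  constraint 2 holds since a1 - a4 = 1.
The rest check out directly.

Satisfiable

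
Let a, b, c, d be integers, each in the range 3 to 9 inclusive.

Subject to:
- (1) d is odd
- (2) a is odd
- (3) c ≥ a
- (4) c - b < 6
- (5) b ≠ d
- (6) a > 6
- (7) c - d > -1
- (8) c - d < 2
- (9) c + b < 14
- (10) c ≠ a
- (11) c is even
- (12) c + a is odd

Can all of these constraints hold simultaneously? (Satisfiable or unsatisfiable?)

Setting (a, b, c, d) = (7, 4, 8, 7) satisfies everything: constraint 4: c - b = 4; constraint 7: c - d = 1, and the others follow.

Satisfiable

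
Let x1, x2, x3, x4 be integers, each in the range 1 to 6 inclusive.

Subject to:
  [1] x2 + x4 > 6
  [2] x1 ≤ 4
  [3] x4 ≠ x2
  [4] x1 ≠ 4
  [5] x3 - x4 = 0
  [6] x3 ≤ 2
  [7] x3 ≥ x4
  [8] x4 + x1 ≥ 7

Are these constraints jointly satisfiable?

Unsatisfiable

From constraints 6 and 7: x4 ≤ x3 ≤ 2. From constraint 2: x1 ≤ 4. Hence x4 + x1 ≤ 6. But constraint 8 requires x4 + x1 ≥ 7, and 7 > 6. Contradiction.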